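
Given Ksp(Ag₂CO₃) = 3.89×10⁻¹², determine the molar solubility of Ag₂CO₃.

9.91×10⁻⁵ M

Ag₂CO₃(s) ⇌ 2 Ag⁺(aq) + CO₃²⁻(aq)
Call the molar solubility s, so that [Ag⁺] = 2s and [CO₃²⁻] = s.
Ksp = [Ag⁺]^2[CO₃²⁻] = (2s)^2 · s = 4s^3
4s^3 = 3.89×10⁻¹²  ⇒  s^3 = 9.73×10⁻¹³
s = (9.73×10⁻¹³)^(1/3) = 9.91×10⁻⁵ mol L⁻¹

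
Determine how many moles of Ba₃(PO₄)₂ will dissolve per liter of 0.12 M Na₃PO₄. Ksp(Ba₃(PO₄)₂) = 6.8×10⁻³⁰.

Ba₃(PO₄)₂(s) ⇌ 3 Ba²⁺(aq) + 2 PO₄³⁻(aq)
PO₄³⁻ is already present at 0.12 M. If s mol/L of Ba₃(PO₄)₂ dissolves, [Ba²⁺] = 3s while [PO₄³⁻] ≈ 0.12 M.
Ksp = [Ba²⁺]^3[PO₄³⁻]^2 = (3s)^3(0.12)^2
(3s)^3 = 6.8×10⁻³⁰ / (0.12)^2 = 4.7×10⁻²⁸
s = 2.6×10⁻¹⁰ M

2.6×10⁻¹⁰ M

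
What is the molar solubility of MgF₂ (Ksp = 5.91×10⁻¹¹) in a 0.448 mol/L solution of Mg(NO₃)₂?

5.74×10⁻⁶ M

MgF₂(s) ⇌ Mg²⁺(aq) + 2 F⁻(aq)
With Mg²⁺ already at 0.448 mol/L and s small, take [Mg²⁺] ≈ 0.448 mol/L and [F⁻] = 2s.
Ksp = [Mg²⁺][F⁻]^2 = (0.448)(2s)^2
(2s)^2 = 5.91×10⁻¹¹ / (0.448) = 1.32×10⁻¹⁰
s = 5.74×10⁻⁶ mol/L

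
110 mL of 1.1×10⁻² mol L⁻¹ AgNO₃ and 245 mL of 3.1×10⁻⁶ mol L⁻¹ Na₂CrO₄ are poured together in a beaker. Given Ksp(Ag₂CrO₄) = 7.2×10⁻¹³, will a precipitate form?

After mixing, V = 110 mL + 245 mL = 355 mL.
[Ag⁺] = (1.1×10⁻²)(110)/355 = 3.4×10⁻³ mol L⁻¹
[CrO₄²⁻] = (3.1×10⁻⁶)(245)/355 = 2.1×10⁻⁶ mol L⁻¹
Q = [Ag⁺]^2[CrO₄²⁻] = 2.5×10⁻¹¹
Q = 2.5×10⁻¹¹ > Ksp = 7.2×10⁻¹³, so the solution is supersaturated and Ag₂CrO₄ precipitates.

Yes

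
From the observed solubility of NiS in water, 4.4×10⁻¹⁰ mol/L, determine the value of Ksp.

NiS(s) ⇌ Ni²⁺(aq) + S²⁻(aq)
If s mol/L of NiS dissolves, [Ni²⁺] = s and [S²⁻] = s.
Ksp = [Ni²⁺][S²⁻] = s · s = s^2
Ksp = (4.4×10⁻¹⁰)^2 = 1.9×10⁻¹⁹

Ksp = 1.9×10⁻¹⁹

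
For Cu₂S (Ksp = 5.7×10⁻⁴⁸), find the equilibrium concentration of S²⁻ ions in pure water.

1.1×10⁻¹⁶ M

Cu₂S(s) ⇌ 2 Cu⁺(aq) + S²⁻(aq)
Let s be the molar solubility. Then [Cu⁺] = 2s and [S²⁻] = s.
Ksp = [Cu⁺]^2[S²⁻] = (2s)^2 · s = 4s^3 = 5.7×10⁻⁴⁸
s = 1.1×10⁻¹⁶ mol L⁻¹
[S²⁻] = s = 1.1×10⁻¹⁶ mol L⁻¹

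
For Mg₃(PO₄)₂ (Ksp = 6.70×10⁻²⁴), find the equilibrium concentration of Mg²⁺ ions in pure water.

Mg₃(PO₄)₂(s) ⇌ 3 Mg²⁺(aq) + 2 PO₄³⁻(aq)
Call the molar solubility s, so that [Mg²⁺] = 3s and [PO₄³⁻] = 2s.
Ksp = [Mg²⁺]^3[PO₄³⁻]^2 = (3s)^3 · (2s)^2 = 108s^5 = 6.70×10⁻²⁴
s = 9.09×10⁻⁶ mol/L
[Mg²⁺] = 3s = 2.73×10⁻⁵ mol/L

2.73×10⁻⁵ M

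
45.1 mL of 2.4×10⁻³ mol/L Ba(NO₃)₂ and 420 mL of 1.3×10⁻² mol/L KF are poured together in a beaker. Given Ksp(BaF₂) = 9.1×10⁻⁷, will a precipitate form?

No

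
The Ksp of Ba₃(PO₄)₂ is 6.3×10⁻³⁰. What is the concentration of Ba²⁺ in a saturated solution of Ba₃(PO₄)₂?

Ba₃(PO₄)₂(s) ⇌ 3 Ba²⁺(aq) + 2 PO₄³⁻(aq)
Let s be the molar solubility. Then [Ba²⁺] = 3s and [PO₄³⁻] = 2s.
Ksp = [Ba²⁺]^3[PO₄³⁻]^2 = (3s)^3 · (2s)^2 = 108s^5 = 6.3×10⁻³⁰
s = 5.7×10⁻⁷ mol L⁻¹
[Ba²⁺] = 3s = 1.7×10⁻⁶ mol L⁻¹

1.7×10⁻⁶ M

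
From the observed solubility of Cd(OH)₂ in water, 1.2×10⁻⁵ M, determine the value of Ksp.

Ksp = 6.9×10⁻¹⁵

Cd(OH)₂(s) ⇌ Cd²⁺(aq) + 2 OH⁻(aq)
Let s be the molar solubility. Then [Cd²⁺] = s and [OH⁻] = 2s.
Ksp = [Cd²⁺][OH⁻]^2 = s · (2s)^2 = 4s^3
Ksp = 4 × (1.2×10⁻⁵)^3 = 6.9×10⁻¹⁵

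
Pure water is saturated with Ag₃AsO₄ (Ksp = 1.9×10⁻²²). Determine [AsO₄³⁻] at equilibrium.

1.6×10⁻⁶ M

Ag₃AsO₄(s) ⇌ 3 Ag⁺(aq) + AsO₄³⁻(aq)
With molar solubility s: [Ag⁺] = 3s, [AsO₄³⁻] = s.
Ksp = [Ag⁺]^3[AsO₄³⁻] = (3s)^3 · s = 27s^4 = 1.9×10⁻²²
s = 1.6×10⁻⁶ M
[AsO₄³⁻] = s = 1.6×10⁻⁶ M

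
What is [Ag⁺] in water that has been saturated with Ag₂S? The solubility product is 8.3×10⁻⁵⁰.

Ag₂S(s) ⇌ 2 Ag⁺(aq) + S²⁻(aq)
With molar solubility s: [Ag⁺] = 2s, [S²⁻] = s.
Ksp = [Ag⁺]^2[S²⁻] = (2s)^2 · s = 4s^3 = 8.3×10⁻⁵⁰
s = 2.7×10⁻¹⁷ mol/L
[Ag⁺] = 2s = 5.5×10⁻¹⁷ mol/L

5.5×10⁻¹⁷ M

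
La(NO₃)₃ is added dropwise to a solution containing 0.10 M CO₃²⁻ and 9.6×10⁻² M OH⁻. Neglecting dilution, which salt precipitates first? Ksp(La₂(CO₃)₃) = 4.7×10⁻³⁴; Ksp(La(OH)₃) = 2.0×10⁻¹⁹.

La(OH)₃

Each salt precipitates once Q = Ksp for that salt.
For La₂(CO₃)₃: [La³⁺] = (Ksp/[CO₃²⁻]^3)^(1/2) = 6.9×10⁻¹⁶ M
For La(OH)₃: [La³⁺] = (Ksp/[OH⁻]^3) = 2.3×10⁻¹⁶ M
The smaller threshold [La³⁺] is reached first, so La(OH)₃ precipitates first.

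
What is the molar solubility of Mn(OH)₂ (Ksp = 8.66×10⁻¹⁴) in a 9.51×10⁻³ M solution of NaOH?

9.58×10⁻¹⁰ M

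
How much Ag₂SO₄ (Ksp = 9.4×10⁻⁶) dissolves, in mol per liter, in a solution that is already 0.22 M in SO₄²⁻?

3.3×10⁻³ M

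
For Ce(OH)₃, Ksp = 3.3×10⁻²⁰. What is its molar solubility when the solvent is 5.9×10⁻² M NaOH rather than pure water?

Ce(OH)₃(s) ⇌ Ce³⁺(aq) + 3 OH⁻(aq)
With OH⁻ already at 5.9×10⁻² M and s small, take [OH⁻] ≈ 5.9×10⁻² M and [Ce³⁺] = s.
Ksp = [Ce³⁺][OH⁻]^3 = s(5.9×10⁻²)^3
s = 3.3×10⁻²⁰ / (5.9×10⁻²)^3 = 1.6×10⁻¹⁶
s = 1.6×10⁻¹⁶ M

1.6×10⁻¹⁶ M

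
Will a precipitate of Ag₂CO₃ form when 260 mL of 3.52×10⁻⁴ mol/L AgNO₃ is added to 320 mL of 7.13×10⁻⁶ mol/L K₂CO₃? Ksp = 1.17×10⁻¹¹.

No

The combined volume is 580 mL.
[Ag⁺] = (3.52×10⁻⁴)(260)/580 = 1.58×10⁻⁴ mol/L
[CO₃²⁻] = (7.13×10⁻⁶)(320)/580 = 3.93×10⁻⁶ mol/L
Q = [Ag⁺]^2[CO₃²⁻] = 9.79×10⁻¹⁴
Since Q (9.79×10⁻¹⁴) is less than Ksp (1.17×10⁻¹¹), no Ag₂CO₃ precipitates.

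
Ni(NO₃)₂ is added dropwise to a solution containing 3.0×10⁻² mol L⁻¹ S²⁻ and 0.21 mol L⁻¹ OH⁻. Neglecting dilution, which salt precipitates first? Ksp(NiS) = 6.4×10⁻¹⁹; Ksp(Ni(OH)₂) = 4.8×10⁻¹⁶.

The threshold for precipitation is Q = Ksp.
For NiS: [Ni²⁺] = (Ksp/[S²⁻]) = 2.1×10⁻¹⁷ mol L⁻¹
For Ni(OH)₂: [Ni²⁺] = (Ksp/[OH⁻]^2) = 1.1×10⁻¹⁴ mol L⁻¹
NiS requires the lower [Ni²⁺], so it precipitates first.

NiS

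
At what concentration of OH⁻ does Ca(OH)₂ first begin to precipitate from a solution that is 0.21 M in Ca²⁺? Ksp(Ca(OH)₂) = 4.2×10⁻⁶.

Precipitation begins when Q = Ksp.
Ca(OH)₂(s) ⇌ Ca²⁺(aq) + 2 OH⁻(aq)
Ksp = [Ca²⁺][OH⁻]^2 = [OH⁻]^2(0.21)
[OH⁻]^2 = 4.2×10⁻⁶ / (0.21) = 2.0×10⁻⁵
[OH⁻] = 4.5×10⁻³ M

4.5×10⁻³ M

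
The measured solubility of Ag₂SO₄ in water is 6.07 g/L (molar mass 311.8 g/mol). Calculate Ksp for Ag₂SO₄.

Molar solubility s = (6.07 g/L) / (311.8 g/mol) = 1.9468×10⁻² mol/L
Ag₂SO₄(s) ⇌ 2 Ag⁺(aq) + SO₄²⁻(aq)
Call the molar solubility s, so that [Ag⁺] = 2s and [SO₄²⁻] = s.
Ksp = [Ag⁺]^2[SO₄²⁻] = (2s)^2 · s = 4s^3
Ksp = 4 × (1.9468×10⁻²)^3 = 2.95×10⁻⁵

Ksp = 2.95×10⁻⁵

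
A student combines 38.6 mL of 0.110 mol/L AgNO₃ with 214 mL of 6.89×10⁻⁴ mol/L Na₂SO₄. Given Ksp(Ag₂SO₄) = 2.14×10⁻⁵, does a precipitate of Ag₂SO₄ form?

No

The combined volume is 252.6 mL.
[Ag⁺] = (0.110)(38.6)/252.6 = 1.68×10⁻² mol/L
[SO₄²⁻] = (6.89×10⁻⁴)(214)/252.6 = 5.84×10⁻⁴ mol/L
Q = [Ag⁺]^2[SO₄²⁻] = 1.65×10⁻⁷
Since Q (1.65×10⁻⁷) is less than Ksp (2.14×10⁻⁵), no Ag₂SO₄ precipitates.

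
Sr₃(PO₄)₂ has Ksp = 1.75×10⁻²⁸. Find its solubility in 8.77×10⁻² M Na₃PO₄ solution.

Sr₃(PO₄)₂(s) ⇌ 3 Sr²⁺(aq) + 2 PO₄³⁻(aq)
PO₄³⁻ is already present at 8.77×10⁻² M. If s mol/L of Sr₃(PO₄)₂ dissolves, [Sr²⁺] = 3s while [PO₄³⁻] ≈ 8.77×10⁻² M.
Ksp = [Sr²⁺]^3[PO₄³⁻]^2 = (3s)^3(8.77×10⁻²)^2
(3s)^3 = 1.75×10⁻²⁸ / (8.77×10⁻²)^2 = 2.28×10⁻²⁶
s = 9.45×10⁻¹⁰ M

9.45×10⁻¹⁰ M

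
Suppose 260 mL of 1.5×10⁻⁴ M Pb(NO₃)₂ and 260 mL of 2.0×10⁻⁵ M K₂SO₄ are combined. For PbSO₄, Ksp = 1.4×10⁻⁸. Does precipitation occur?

No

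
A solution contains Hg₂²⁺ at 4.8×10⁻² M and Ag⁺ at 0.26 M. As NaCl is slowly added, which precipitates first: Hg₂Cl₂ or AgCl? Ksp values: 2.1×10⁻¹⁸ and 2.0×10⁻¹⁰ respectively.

AgCl

The threshold for precipitation is Q = Ksp.
For Hg₂Cl₂: [Cl⁻] = (Ksp/[Hg₂²⁺])^(1/2) = 6.6×10⁻⁹ M
For AgCl: [Cl⁻] = (Ksp/[Ag⁺]) = 7.7×10⁻¹⁰ M
The smaller threshold [Cl⁻] is reached first, so AgCl precipitates first.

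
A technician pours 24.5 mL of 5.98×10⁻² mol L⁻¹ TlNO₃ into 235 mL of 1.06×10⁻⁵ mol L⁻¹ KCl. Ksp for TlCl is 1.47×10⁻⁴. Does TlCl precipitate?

Total volume after mixing = 24.5 + 235 = 259.5 mL.
[Tl⁺] = (5.98×10⁻²)(24.5)/259.5 = 5.65×10⁻³ mol L⁻¹
[Cl⁻] = (1.06×10⁻⁵)(235)/259.5 = 9.60×10⁻⁶ mol L⁻¹
Q = [Tl⁺][Cl⁻] = 5.42×10⁻⁸
Q < Ksp (5.42×10⁻⁸ vs 1.47×10⁻⁴); the solution remains unsaturated and no precipitate forms.

No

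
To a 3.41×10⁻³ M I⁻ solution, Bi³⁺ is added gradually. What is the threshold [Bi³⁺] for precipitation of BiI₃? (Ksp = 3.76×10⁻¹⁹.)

9.48×10⁻¹² M

A salt starts to precipitate once the ion product Q reaches its Ksp.
BiI₃(s) ⇌ Bi³⁺(aq) + 3 I⁻(aq)
Ksp = [Bi³⁺][I⁻]^3 = [Bi³⁺](3.41×10⁻³)^3
[Bi³⁺] = 3.76×10⁻¹⁹ / (3.41×10⁻³)^3 = 9.48×10⁻¹²
[Bi³⁺] = 9.48×10⁻¹² M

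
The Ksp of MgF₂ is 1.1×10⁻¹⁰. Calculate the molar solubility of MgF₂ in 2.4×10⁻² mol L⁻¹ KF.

MgF₂(s) ⇌ Mg²⁺(aq) + 2 F⁻(aq)
With F⁻ already at 2.4×10⁻² mol L⁻¹ and s small, take [F⁻] ≈ 2.4×10⁻² mol L⁻¹ and [Mg²⁺] = s.
Ksp = [Mg²⁺][F⁻]^2 = s(2.4×10⁻²)^2
s = 1.1×10⁻¹⁰ / (2.4×10⁻²)^2 = 1.9×10⁻⁷
s = 1.9×10⁻⁷ mol L⁻¹

1.9×10⁻⁷ M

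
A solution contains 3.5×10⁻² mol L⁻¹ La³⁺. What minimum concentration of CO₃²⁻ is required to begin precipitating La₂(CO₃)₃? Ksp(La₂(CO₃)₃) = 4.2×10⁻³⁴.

Each salt precipitates once Q = Ksp for that salt.
La₂(CO₃)₃(s) ⇌ 2 La³⁺(aq) + 3 CO₃²⁻(aq)
Ksp = [La³⁺]^2[CO₃²⁻]^3 = [CO₃²⁻]^3(3.5×10⁻²)^2
[CO₃²⁻]^3 = 4.2×10⁻³⁴ / (3.5×10⁻²)^2 = 3.4×10⁻³¹
[CO₃²⁻] = 7.0×10⁻¹¹ mol L⁻¹

7.0×10⁻¹¹ M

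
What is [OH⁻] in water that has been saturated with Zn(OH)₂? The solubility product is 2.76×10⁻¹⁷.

3.81×10⁻⁶ M

Zn(OH)₂(s) ⇌ Zn²⁺(aq) + 2 OH⁻(aq)
If s mol/L of Zn(OH)₂ dissolves, [Zn²⁺] = s and [OH⁻] = 2s.
Ksp = [Zn²⁺][OH⁻]^2 = s · (2s)^2 = 4s^3 = 2.76×10⁻¹⁷
s = 1.90×10⁻⁶ mol/L
[OH⁻] = 2s = 3.81×10⁻⁶ mol/L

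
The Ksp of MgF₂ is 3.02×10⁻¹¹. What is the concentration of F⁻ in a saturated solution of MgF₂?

3.92×10⁻⁴ M

MgF₂(s) ⇌ Mg²⁺(aq) + 2 F⁻(aq)
If s mol/L of MgF₂ dissolves, [Mg²⁺] = s and [F⁻] = 2s.
Ksp = [Mg²⁺][F⁻]^2 = s · (2s)^2 = 4s^3 = 3.02×10⁻¹¹
s = 1.96×10⁻⁴ mol/L
[F⁻] = 2s = 3.92×10⁻⁴ mol/L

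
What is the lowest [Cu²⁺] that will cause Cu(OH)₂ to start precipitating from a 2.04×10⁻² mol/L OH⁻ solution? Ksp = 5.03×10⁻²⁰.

Each salt precipitates once Q = Ksp for that salt.
Cu(OH)₂(s) ⇌ Cu²⁺(aq) + 2 OH⁻(aq)
Ksp = [Cu²⁺][OH⁻]^2 = [Cu²⁺](2.04×10⁻²)^2
[Cu²⁺] = 5.03×10⁻²⁰ / (2.04×10⁻²)^2 = 1.21×10⁻¹⁶
[Cu²⁺] = 1.21×10⁻¹⁶ mol/L

1.21×10⁻¹⁶ M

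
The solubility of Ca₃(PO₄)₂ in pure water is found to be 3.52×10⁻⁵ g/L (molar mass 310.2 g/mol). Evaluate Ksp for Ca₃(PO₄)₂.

Molar solubility s = (3.52×10⁻⁵ g/L) / (310.2 g/mol) = 1.1348×10⁻⁷ mol/L
Ca₃(PO₄)₂(s) ⇌ 3 Ca²⁺(aq) + 2 PO₄³⁻(aq)
With molar solubility s: [Ca²⁺] = 3s, [PO₄³⁻] = 2s.
Ksp = [Ca²⁺]^3[PO₄³⁻]^2 = (3s)^3 · (2s)^2 = 108s^5
Ksp = 108 × (1.1348×10⁻⁷)^5 = 2.03×10⁻³³

Ksp = 2.03×10⁻³³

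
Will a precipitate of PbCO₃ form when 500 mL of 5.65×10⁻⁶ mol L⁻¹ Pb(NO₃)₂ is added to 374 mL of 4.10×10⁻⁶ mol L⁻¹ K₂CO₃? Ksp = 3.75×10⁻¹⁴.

Yes

Total volume after mixing = 500 + 374 = 874 mL.
[Pb²⁺] = (5.65×10⁻⁶)(500)/874 = 3.23×10⁻⁶ mol L⁻¹
[CO₃²⁻] = (4.10×10⁻⁶)(374)/874 = 1.75×10⁻⁶ mol L⁻¹
Q = [Pb²⁺][CO₃²⁻] = 5.67×10⁻¹²
Q = 5.67×10⁻¹² > Ksp = 3.75×10⁻¹⁴, so the solution is supersaturated and PbCO₃ precipitates.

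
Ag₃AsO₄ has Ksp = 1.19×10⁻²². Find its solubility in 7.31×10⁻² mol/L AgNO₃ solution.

3.05×10⁻¹⁹ M

Ag₃AsO₄(s) ⇌ 3 Ag⁺(aq) + AsO₄³⁻(aq)
Let s be the solubility of Ag₃AsO₄ here. The common ion gives [Ag⁺] ≈ 7.31×10⁻² mol/L, and [AsO₄³⁻] = s.
Ksp = [Ag⁺]^3[AsO₄³⁻] = (7.31×10⁻²)^3s
s = 1.19×10⁻²² / (7.31×10⁻²)^3 = 3.05×10⁻¹⁹
s = 3.05×10⁻¹⁹ mol/L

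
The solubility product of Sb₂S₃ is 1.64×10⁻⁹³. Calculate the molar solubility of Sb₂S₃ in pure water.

Sb₂S₃(s) ⇌ 2 Sb³⁺(aq) + 3 S²⁻(aq)
Let s be the molar solubility. Then [Sb³⁺] = 2s and [S²⁻] = 3s.
Ksp = [Sb³⁺]^2[S²⁻]^3 = (2s)^2 · (3s)^3 = 108s^5
108s^5 = 1.64×10⁻⁹³  ⇒  s^5 = 1.52×10⁻⁹⁵
s = 1.09×10⁻¹⁹ mol/L

1.09×10⁻¹⁹ M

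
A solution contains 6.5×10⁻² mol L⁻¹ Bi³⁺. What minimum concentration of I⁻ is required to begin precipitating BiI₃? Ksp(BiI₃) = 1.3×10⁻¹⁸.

2.7×10⁻⁶ M

A salt starts to precipitate once the ion product Q reaches its Ksp.
BiI₃(s) ⇌ Bi³⁺(aq) + 3 I⁻(aq)
Ksp = [Bi³⁺][I⁻]^3 = [I⁻]^3(6.5×10⁻²)
[I⁻]^3 = 1.3×10⁻¹⁸ / (6.5×10⁻²) = 2.0×10⁻¹⁷
[I⁻] = 2.7×10⁻⁶ mol L⁻¹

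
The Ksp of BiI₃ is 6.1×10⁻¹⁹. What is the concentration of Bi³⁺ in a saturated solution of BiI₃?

1.2×10⁻⁵ M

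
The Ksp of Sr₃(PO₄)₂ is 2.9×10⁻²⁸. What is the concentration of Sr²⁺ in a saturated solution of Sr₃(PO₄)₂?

3.7×10⁻⁶ M

Sr₃(PO₄)₂(s) ⇌ 3 Sr²⁺(aq) + 2 PO₄³⁻(aq)
Let s be the molar solubility. Then [Sr²⁺] = 3s and [PO₄³⁻] = 2s.
Ksp = [Sr²⁺]^3[PO₄³⁻]^2 = (3s)^3 · (2s)^2 = 108s^5 = 2.9×10⁻²⁸
s = 1.2×10⁻⁶ mol/L
[Sr²⁺] = 3s = 3.7×10⁻⁶ mol/L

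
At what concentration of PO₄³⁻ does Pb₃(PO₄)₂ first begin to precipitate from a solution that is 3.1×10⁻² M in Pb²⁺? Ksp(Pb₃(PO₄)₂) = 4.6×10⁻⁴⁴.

3.9×10⁻²⁰ M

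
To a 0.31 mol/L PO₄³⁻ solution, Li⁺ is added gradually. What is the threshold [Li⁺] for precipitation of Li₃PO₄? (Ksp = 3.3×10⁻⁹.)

2.2×10⁻³ M

A salt starts to precipitate once the ion product Q reaches its Ksp.
Li₃PO₄(s) ⇌ 3 Li⁺(aq) + PO₄³⁻(aq)
Ksp = [Li⁺]^3[PO₄³⁻] = [Li⁺]^3(0.31)
[Li⁺]^3 = 3.3×10⁻⁹ / (0.31) = 1.1×10⁻⁸
[Li⁺] = 2.2×10⁻³ mol/L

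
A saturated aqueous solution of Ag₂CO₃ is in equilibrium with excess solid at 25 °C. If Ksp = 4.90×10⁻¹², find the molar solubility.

1.07×10⁻⁴ M

Ag₂CO₃(s) ⇌ 2 Ag⁺(aq) + CO₃²⁻(aq)
If s mol/L of Ag₂CO₃ dissolves, [Ag⁺] = 2s and [CO₃²⁻] = s.
Ksp = [Ag⁺]^2[CO₃²⁻] = (2s)^2 · s = 4s^3
4s^3 = 4.90×10⁻¹²  ⇒  s^3 = 1.23×10⁻¹²
Taking the 3rd root, s = 1.07×10⁻⁴ mol/L.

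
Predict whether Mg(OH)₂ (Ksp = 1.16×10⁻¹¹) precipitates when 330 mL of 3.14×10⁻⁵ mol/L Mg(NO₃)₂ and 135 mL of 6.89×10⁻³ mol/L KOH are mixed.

Total volume after mixing = 330 + 135 = 465 mL.
[Mg²⁺] = (3.14×10⁻⁵)(330)/465 = 2.23×10⁻⁵ mol/L
[OH⁻] = (6.89×10⁻³)(135)/465 = 2.00×10⁻³ mol/L
Q = [Mg²⁺][OH⁻]^2 = 8.92×10⁻¹¹
Q = 8.92×10⁻¹¹ > Ksp = 1.16×10⁻¹¹, so the solution is supersaturated and Mg(OH)₂ precipitates.

Yes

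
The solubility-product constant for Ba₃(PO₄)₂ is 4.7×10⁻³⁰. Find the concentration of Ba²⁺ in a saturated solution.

1.6×10⁻⁶ M

Ba₃(PO₄)₂(s) ⇌ 3 Ba²⁺(aq) + 2 PO₄³⁻(aq)
Call the molar solubility s, so that [Ba²⁺] = 3s and [PO₄³⁻] = 2s.
Ksp = [Ba²⁺]^3[PO₄³⁻]^2 = (3s)^3 · (2s)^2 = 108s^5 = 4.7×10⁻³⁰
s = 5.3×10⁻⁷ mol/L
[Ba²⁺] = 3s = 1.6×10⁻⁶ mol/L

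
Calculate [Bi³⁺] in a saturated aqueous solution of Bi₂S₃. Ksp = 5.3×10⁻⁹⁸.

2.7×10⁻²⁰ M

Bi₂S₃(s) ⇌ 2 Bi³⁺(aq) + 3 S²⁻(aq)
For each mole of Bi₂S₃ that dissolves per liter, [Bi³⁺] = 2s and [S²⁻] = 3s; let s denote this solubility.
Ksp = [Bi³⁺]^2[S²⁻]^3 = (2s)^2 · (3s)^3 = 108s^5 = 5.3×10⁻⁹⁸
s = 1.4×10⁻²⁰ mol/L
[Bi³⁺] = 2s = 2.7×10⁻²⁰ mol/L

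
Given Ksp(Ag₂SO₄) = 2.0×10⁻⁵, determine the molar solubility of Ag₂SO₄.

1.7×10⁻² M

Ag₂SO₄(s) ⇌ 2 Ag⁺(aq) + SO₄²⁻(aq)
If s mol/L of Ag₂SO₄ dissolves, [Ag⁺] = 2s and [SO₄²⁻] = s.
Ksp = [Ag⁺]^2[SO₄²⁻] = (2s)^2 · s = 4s^3
4s^3 = 2.0×10⁻⁵  ⇒  s^3 = 5.0×10⁻⁶
s = 1.7×10⁻² mol/L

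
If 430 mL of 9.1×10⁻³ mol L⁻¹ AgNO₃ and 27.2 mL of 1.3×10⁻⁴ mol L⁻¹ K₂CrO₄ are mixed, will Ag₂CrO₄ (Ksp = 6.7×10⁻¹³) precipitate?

Total volume after mixing = 430 + 27.2 = 457.2 mL.
[Ag⁺] = (9.1×10⁻³)(430)/457.2 = 8.6×10⁻³ mol L⁻¹
[CrO₄²⁻] = (1.3×10⁻⁴)(27.2)/457.2 = 7.7×10⁻⁶ mol L⁻¹
Q = [Ag⁺]^2[CrO₄²⁻] = 5.7×10⁻¹⁰
Since Q (5.7×10⁻¹⁰) exceeds Ksp (6.7×10⁻¹³), Ag₂CrO₄ will precipitate.

Yes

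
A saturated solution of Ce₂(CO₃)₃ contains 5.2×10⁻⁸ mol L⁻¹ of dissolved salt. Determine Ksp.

Ce₂(CO₃)₃(s) ⇌ 2 Ce³⁺(aq) + 3 CO₃²⁻(aq)
Let s be the molar solubility. Then [Ce³⁺] = 2s and [CO₃²⁻] = 3s.
Ksp = [Ce³⁺]^2[CO₃²⁻]^3 = (2s)^2 · (3s)^3 = 108s^5
Ksp = 108 × (5.2×10⁻⁸)^5 = 4.1×10⁻³⁵

Ksp = 4.1×10⁻³⁵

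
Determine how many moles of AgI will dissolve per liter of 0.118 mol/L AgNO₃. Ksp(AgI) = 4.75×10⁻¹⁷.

AgI(s) ⇌ Ag⁺(aq) + I⁻(aq)
With Ag⁺ already at 0.118 mol/L and s small, take [Ag⁺] ≈ 0.118 mol/L and [I⁻] = s.
Ksp = [Ag⁺][I⁻] = (0.118)s
s = 4.75×10⁻¹⁷ / (0.118) = 4.03×10⁻¹⁶
s = 4.03×10⁻¹⁶ mol/L

4.03×10⁻¹⁶ M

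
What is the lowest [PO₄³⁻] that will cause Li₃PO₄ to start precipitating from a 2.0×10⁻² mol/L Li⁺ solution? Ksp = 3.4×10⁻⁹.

4.3×10⁻⁴ M

Precipitation of each salt begins when its ion product equals Ksp.
Li₃PO₄(s) ⇌ 3 Li⁺(aq) + PO₄³⁻(aq)
Ksp = [Li⁺]^3[PO₄³⁻] = [PO₄³⁻](2.0×10⁻²)^3
[PO₄³⁻] = 3.4×10⁻⁹ / (2.0×10⁻²)^3 = 4.3×10⁻⁴
[PO₄³⁻] = 4.3×10⁻⁴ mol/L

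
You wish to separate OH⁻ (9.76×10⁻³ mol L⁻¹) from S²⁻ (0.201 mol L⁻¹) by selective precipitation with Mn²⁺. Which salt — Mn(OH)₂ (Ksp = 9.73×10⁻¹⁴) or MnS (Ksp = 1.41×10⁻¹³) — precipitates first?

Precipitation of each salt begins when its ion product equals Ksp.
For Mn(OH)₂: [Mn²⁺] = (Ksp/[OH⁻]^2) = 1.02×10⁻⁹ mol L⁻¹
For MnS: [Mn²⁺] = (Ksp/[S²⁻]) = 7.01×10⁻¹³ mol L⁻¹
Since MnS needs less Mn²⁺ to reach saturation, it precipitates first.

MnS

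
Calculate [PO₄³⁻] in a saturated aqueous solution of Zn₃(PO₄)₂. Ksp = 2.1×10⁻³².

Zn₃(PO₄)₂(s) ⇌ 3 Zn²⁺(aq) + 2 PO₄³⁻(aq)
Call the molar solubility s, so that [Zn²⁺] = 3s and [PO₄³⁻] = 2s.
Ksp = [Zn²⁺]^3[PO₄³⁻]^2 = (3s)^3 · (2s)^2 = 108s^5 = 2.1×10⁻³²
s = 1.8×10⁻⁷ mol/L
[PO₄³⁻] = 2s = 3.6×10⁻⁷ mol/L

3.6×10⁻⁷ M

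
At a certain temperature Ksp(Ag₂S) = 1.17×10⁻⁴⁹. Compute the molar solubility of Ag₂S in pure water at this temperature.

Ag₂S(s) ⇌ 2 Ag⁺(aq) + S²⁻(aq)
Call the molar solubility s, so that [Ag⁺] = 2s and [S²⁻] = s.
Ksp = [Ag⁺]^2[S²⁻] = (2s)^2 · s = 4s^3
4s^3 = 1.17×10⁻⁴⁹  ⇒  s^3 = 2.93×10⁻⁵⁰
s = 3.08×10⁻¹⁷ mol L⁻¹

3.08×10⁻¹⁷ M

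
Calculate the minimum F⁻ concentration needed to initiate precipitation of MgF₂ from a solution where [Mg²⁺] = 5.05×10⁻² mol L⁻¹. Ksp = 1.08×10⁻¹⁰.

The threshold for precipitation is Q = Ksp.
MgF₂(s) ⇌ Mg²⁺(aq) + 2 F⁻(aq)
Ksp = [Mg²⁺][F⁻]^2 = [F⁻]^2(5.05×10⁻²)
[F⁻]^2 = 1.08×10⁻¹⁰ / (5.05×10⁻²) = 2.14×10⁻⁹
[F⁻] = 4.62×10⁻⁵ mol L⁻¹

4.62×10⁻⁵ M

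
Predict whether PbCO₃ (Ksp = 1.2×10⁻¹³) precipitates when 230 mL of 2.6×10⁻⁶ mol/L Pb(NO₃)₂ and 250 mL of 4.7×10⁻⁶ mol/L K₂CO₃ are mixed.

After mixing, V = 230 mL + 250 mL = 480 mL.
[Pb²⁺] = (2.6×10⁻⁶)(230)/480 = 1.2×10⁻⁶ mol/L
[CO₃²⁻] = (4.7×10⁻⁶)(250)/480 = 2.4×10⁻⁶ mol/L
Q = [Pb²⁺][CO₃²⁻] = 3.0×10⁻¹²
Q = 3.0×10⁻¹² > Ksp = 1.2×10⁻¹³, so the solution is supersaturated and PbCO₃ precipitates.

Yes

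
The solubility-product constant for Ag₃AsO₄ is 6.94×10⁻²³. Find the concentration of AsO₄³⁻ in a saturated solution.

Ag₃AsO₄(s) ⇌ 3 Ag⁺(aq) + AsO₄³⁻(aq)
If s mol/L of Ag₃AsO₄ dissolves, [Ag⁺] = 3s and [AsO₄³⁻] = s.
Ksp = [Ag⁺]^3[AsO₄³⁻] = (3s)^3 · s = 27s^4 = 6.94×10⁻²³
s = 1.27×10⁻⁶ mol L⁻¹
[AsO₄³⁻] = s = 1.27×10⁻⁶ mol L⁻¹

1.27×10⁻⁶ M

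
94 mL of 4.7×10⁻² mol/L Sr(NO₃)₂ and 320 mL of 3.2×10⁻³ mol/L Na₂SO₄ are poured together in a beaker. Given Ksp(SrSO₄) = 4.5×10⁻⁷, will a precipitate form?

Yes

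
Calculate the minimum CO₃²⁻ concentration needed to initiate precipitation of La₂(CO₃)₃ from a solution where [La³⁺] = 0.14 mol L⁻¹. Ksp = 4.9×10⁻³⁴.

Each salt precipitates once Q = Ksp for that salt.
La₂(CO₃)₃(s) ⇌ 2 La³⁺(aq) + 3 CO₃²⁻(aq)
Ksp = [La³⁺]^2[CO₃²⁻]^3 = [CO₃²⁻]^3(0.14)^2
[CO₃²⁻]^3 = 4.9×10⁻³⁴ / (0.14)^2 = 2.5×10⁻³²
[CO₃²⁻] = 2.9×10⁻¹¹ mol L⁻¹

2.9×10⁻¹¹ M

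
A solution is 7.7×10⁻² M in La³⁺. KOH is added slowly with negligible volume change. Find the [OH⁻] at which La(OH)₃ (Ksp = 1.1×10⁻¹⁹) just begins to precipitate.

1.1×10⁻⁶ M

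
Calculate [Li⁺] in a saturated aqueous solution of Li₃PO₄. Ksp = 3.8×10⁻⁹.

1.0×10⁻² M

Li₃PO₄(s) ⇌ 3 Li⁺(aq) + PO₄³⁻(aq)
For each mole of Li₃PO₄ that dissolves per liter, [Li⁺] = 3s and [PO₄³⁻] = s; let s denote this solubility.
Ksp = [Li⁺]^3[PO₄³⁻] = (3s)^3 · s = 27s^4 = 3.8×10⁻⁹
s = 3.4×10⁻³ mol/L
[Li⁺] = 3s = 1.0×10⁻² mol/L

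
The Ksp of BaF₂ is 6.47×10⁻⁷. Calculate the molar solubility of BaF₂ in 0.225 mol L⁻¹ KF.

1.28×10⁻⁵ M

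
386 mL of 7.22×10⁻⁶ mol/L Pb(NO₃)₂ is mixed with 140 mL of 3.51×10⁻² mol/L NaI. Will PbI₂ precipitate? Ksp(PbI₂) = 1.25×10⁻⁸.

The combined volume is 526 mL.
[Pb²⁺] = (7.22×10⁻⁶)(386)/526 = 5.30×10⁻⁶ mol/L
[I⁻] = (3.51×10⁻²)(140)/526 = 9.34×10⁻³ mol/L
Q = [Pb²⁺][I⁻]^2 = 4.62×10⁻¹⁰
Since Q (4.62×10⁻¹⁰) is less than Ksp (1.25×10⁻⁸), no PbI₂ precipitates.

No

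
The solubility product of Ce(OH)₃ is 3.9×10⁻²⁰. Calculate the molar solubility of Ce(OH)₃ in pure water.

6.2×10⁻⁶ M

Ce(OH)₃(s) ⇌ Ce³⁺(aq) + 3 OH⁻(aq)
Let s be the molar solubility. Then [Ce³⁺] = s and [OH⁻] = 3s.
Ksp = [Ce³⁺][OH⁻]^3 = s · (3s)^3 = 27s^4
27s^4 = 3.9×10⁻²⁰  ⇒  s^4 = 1.4×10⁻²¹
s = 6.2×10⁻⁶ mol L⁻¹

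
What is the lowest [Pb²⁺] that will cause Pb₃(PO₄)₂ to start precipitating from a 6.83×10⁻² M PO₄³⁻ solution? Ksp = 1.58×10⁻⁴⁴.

1.50×10⁻¹⁴ M

Precipitation of each salt begins when its ion product equals Ksp.
Pb₃(PO₄)₂(s) ⇌ 3 Pb²⁺(aq) + 2 PO₄³⁻(aq)
Ksp = [Pb²⁺]^3[PO₄³⁻]^2 = [Pb²⁺]^3(6.83×10⁻²)^2
[Pb²⁺]^3 = 1.58×10⁻⁴⁴ / (6.83×10⁻²)^2 = 3.39×10⁻⁴²
[Pb²⁺] = 1.50×10⁻¹⁴ M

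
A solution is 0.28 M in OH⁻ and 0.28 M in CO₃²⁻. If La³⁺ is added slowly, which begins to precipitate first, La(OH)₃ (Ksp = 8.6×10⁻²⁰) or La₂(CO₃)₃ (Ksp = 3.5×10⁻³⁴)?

La(OH)₃

Precipitation begins when Q = Ksp.
For La(OH)₃: [La³⁺] = (Ksp/[OH⁻]^3) = 3.9×10⁻¹⁸ M
For La₂(CO₃)₃: [La³⁺] = (Ksp/[CO₃²⁻]^3)^(1/2) = 1.3×10⁻¹⁶ M
La(OH)₃ requires the lower [La³⁺], so it precipitates first.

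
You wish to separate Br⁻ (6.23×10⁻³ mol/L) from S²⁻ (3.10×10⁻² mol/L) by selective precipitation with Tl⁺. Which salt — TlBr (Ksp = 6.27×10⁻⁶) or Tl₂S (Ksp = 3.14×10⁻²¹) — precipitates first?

Tl₂S

Each salt precipitates once Q = Ksp for that salt.
For TlBr: [Tl⁺] = (Ksp/[Br⁻]) = 1.01×10⁻³ mol/L
For Tl₂S: [Tl⁺] = (Ksp/[S²⁻])^(1/2) = 3.18×10⁻¹⁰ mol/L
Tl₂S requires the lower [Tl⁺], so it precipitates first.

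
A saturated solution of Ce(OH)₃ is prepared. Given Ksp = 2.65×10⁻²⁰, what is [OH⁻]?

1.68×10⁻⁵ M

Ce(OH)₃(s) ⇌ Ce³⁺(aq) + 3 OH⁻(aq)
Let s be the molar solubility. Then [Ce³⁺] = s and [OH⁻] = 3s.
Ksp = [Ce³⁺][OH⁻]^3 = s · (3s)^3 = 27s^4 = 2.65×10⁻²⁰
s = 5.60×10⁻⁶ mol L⁻¹
[OH⁻] = 3s = 1.68×10⁻⁵ mol L⁻¹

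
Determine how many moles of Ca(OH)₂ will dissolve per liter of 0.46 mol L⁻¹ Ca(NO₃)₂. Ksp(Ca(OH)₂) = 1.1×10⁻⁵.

Ca(OH)₂(s) ⇌ Ca²⁺(aq) + 2 OH⁻(aq)
Let s be the solubility of Ca(OH)₂ here. The common ion gives [Ca²⁺] ≈ 0.46 mol L⁻¹, and [OH⁻] = 2s.
Ksp = [Ca²⁺][OH⁻]^2 = (0.46)(2s)^2
(2s)^2 = 1.1×10⁻⁵ / (0.46) = 2.4×10⁻⁵
s = 2.4×10⁻³ mol L⁻¹

2.4×10⁻³ M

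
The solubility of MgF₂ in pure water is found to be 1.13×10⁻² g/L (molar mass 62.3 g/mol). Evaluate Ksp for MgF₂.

Ksp = 2.39×10⁻¹¹

Convert to molarity: s = 1.13×10⁻² / 62.3 = 1.8138×10⁻⁴ mol/L
MgF₂(s) ⇌ Mg²⁺(aq) + 2 F⁻(aq)
Let s be the molar solubility. Then [Mg²⁺] = s and [F⁻] = 2s.
Ksp = [Mg²⁺][F⁻]^2 = s · (2s)^2 = 4s^3
Ksp = 4 × (1.8138×10⁻⁴)^3 = 2.39×10⁻¹¹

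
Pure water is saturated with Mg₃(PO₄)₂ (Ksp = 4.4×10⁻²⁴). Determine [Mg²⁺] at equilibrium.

Mg₃(PO₄)₂(s) ⇌ 3 Mg²⁺(aq) + 2 PO₄³⁻(aq)
Call the molar solubility s, so that [Mg²⁺] = 3s and [PO₄³⁻] = 2s.
Ksp = [Mg²⁺]^3[PO₄³⁻]^2 = (3s)^3 · (2s)^2 = 108s^5 = 4.4×10⁻²⁴
s = 8.4×10⁻⁶ mol/L
[Mg²⁺] = 3s = 2.5×10⁻⁵ mol/L

2.5×10⁻⁵ M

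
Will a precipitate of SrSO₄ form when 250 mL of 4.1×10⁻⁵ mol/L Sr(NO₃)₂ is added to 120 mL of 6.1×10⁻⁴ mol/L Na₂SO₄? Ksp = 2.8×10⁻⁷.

After mixing, V = 250 mL + 120 mL = 370 mL.
[Sr²⁺] = (4.1×10⁻⁵)(250)/370 = 2.8×10⁻⁵ mol/L
[SO₄²⁻] = (6.1×10⁻⁴)(120)/370 = 2.0×10⁻⁴ mol/L
Q = [Sr²⁺][SO₄²⁻] = 5.5×10⁻⁹
Since Q (5.5×10⁻⁹) is less than Ksp (2.8×10⁻⁷), no SrSO₄ precipitates.

No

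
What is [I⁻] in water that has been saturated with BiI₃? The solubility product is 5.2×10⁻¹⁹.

BiI₃(s) ⇌ Bi³⁺(aq) + 3 I⁻(aq)
If s mol/L of BiI₃ dissolves, [Bi³⁺] = s and [I⁻] = 3s.
Ksp = [Bi³⁺][I⁻]^3 = s · (3s)^3 = 27s^4 = 5.2×10⁻¹⁹
s = 1.2×10⁻⁵ mol L⁻¹
[I⁻] = 3s = 3.5×10⁻⁵ mol L⁻¹

3.5×10⁻⁵ M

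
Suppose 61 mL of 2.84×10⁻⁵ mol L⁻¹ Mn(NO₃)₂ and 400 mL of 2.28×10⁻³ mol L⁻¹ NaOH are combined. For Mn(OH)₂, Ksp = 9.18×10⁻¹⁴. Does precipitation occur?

Total volume after mixing = 61 + 400 = 461 mL.
[Mn²⁺] = (2.84×10⁻⁵)(61)/461 = 3.76×10⁻⁶ mol L⁻¹
[OH⁻] = (2.28×10⁻³)(400)/461 = 1.98×10⁻³ mol L⁻¹
Q = [Mn²⁺][OH⁻]^2 = 1.47×10⁻¹¹
Since Q (1.47×10⁻¹¹) exceeds Ksp (9.18×10⁻¹⁴), Mn(OH)₂ will precipitate.

Yes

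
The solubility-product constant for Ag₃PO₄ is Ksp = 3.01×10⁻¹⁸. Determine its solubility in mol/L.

1.83×10⁻⁵ M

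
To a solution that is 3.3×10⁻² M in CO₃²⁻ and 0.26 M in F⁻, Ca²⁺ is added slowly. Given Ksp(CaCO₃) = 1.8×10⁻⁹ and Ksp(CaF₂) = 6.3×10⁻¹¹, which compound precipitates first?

CaF₂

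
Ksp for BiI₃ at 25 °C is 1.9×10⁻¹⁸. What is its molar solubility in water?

1.6×10⁻⁵ M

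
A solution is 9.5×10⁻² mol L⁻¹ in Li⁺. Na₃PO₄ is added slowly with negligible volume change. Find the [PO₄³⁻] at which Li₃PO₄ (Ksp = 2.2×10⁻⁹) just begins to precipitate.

Precipitation of each salt begins when its ion product equals Ksp.
Li₃PO₄(s) ⇌ 3 Li⁺(aq) + PO₄³⁻(aq)
Ksp = [Li⁺]^3[PO₄³⁻] = [PO₄³⁻](9.5×10⁻²)^3
[PO₄³⁻] = 2.2×10⁻⁹ / (9.5×10⁻²)^3 = 2.6×10⁻⁶
[PO₄³⁻] = 2.6×10⁻⁶ mol L⁻¹

2.6×10⁻⁶ M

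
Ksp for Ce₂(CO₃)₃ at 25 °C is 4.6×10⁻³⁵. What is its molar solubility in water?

Ce₂(CO₃)₃(s) ⇌ 2 Ce³⁺(aq) + 3 CO₃²⁻(aq)
Let s be the molar solubility. Then [Ce³⁺] = 2s and [CO₃²⁻] = 3s.
Ksp = [Ce³⁺]^2[CO₃²⁻]^3 = (2s)^2 · (3s)^3 = 108s^5
108s^5 = 4.6×10⁻³⁵  ⇒  s^5 = 4.3×10⁻³⁷
s = 5.3×10⁻⁸ mol/L

5.3×10⁻⁸ M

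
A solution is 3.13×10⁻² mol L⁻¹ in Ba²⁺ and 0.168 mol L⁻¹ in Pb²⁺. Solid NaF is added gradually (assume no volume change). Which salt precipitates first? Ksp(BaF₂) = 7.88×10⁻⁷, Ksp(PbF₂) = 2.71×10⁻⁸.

PbF₂

The threshold for precipitation is Q = Ksp.
For BaF₂: [F⁻] = (Ksp/[Ba²⁺])^(1/2) = 5.02×10⁻³ mol L⁻¹
For PbF₂: [F⁻] = (Ksp/[Pb²⁺])^(1/2) = 4.02×10⁻⁴ mol L⁻¹
PbF₂ requires the lower [F⁻], so it precipitates first.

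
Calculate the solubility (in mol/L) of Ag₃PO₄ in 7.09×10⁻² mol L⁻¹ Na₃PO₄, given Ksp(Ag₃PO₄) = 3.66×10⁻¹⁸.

1.24×10⁻⁶ M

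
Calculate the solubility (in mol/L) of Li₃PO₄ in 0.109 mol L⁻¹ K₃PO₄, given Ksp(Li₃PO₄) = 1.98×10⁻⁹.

8.76×10⁻⁴ M

Li₃PO₄(s) ⇌ 3 Li⁺(aq) + PO₄³⁻(aq)
The solution already contains PO₄³⁻ at 0.109 mol L⁻¹. Let s be the molar solubility of Li₃PO₄.
[PO₄³⁻] ≈ 0.109 mol L⁻¹ (common ion dominates); [Li⁺] = 3s.
Ksp = [Li⁺]^3[PO₄³⁻] = (3s)^3(0.109)
(3s)^3 = 1.98×10⁻⁹ / (0.109) = 1.82×10⁻⁸
s = 8.76×10⁻⁴ mol L⁻¹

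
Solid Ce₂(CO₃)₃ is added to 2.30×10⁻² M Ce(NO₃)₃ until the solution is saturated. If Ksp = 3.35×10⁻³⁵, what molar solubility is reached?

Ce₂(CO₃)₃(s) ⇌ 2 Ce³⁺(aq) + 3 CO₃²⁻(aq)
The solution already contains Ce³⁺ at 2.30×10⁻² M. Let s be the molar solubility of Ce₂(CO₃)₃.
[Ce³⁺] ≈ 2.30×10⁻² M (common ion dominates); [CO₃²⁻] = 3s.
Ksp = [Ce³⁺]^2[CO₃²⁻]^3 = (2.30×10⁻²)^2(3s)^3
(3s)^3 = 3.35×10⁻³⁵ / (2.30×10⁻²)^2 = 6.33×10⁻³²
s = 1.33×10⁻¹¹ M

1.33×10⁻¹¹ M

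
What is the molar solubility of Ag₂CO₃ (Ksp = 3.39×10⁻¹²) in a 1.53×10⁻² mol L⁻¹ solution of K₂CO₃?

7.44×10⁻⁶ M

Ag₂CO₃(s) ⇌ 2 Ag⁺(aq) + CO₃²⁻(aq)
The solution already contains CO₃²⁻ at 1.53×10⁻² mol L⁻¹. Let s be the molar solubility of Ag₂CO₃.
[CO₃²⁻] ≈ 1.53×10⁻² mol L⁻¹ (common ion dominates); [Ag⁺] = 2s.
Ksp = [Ag⁺]^2[CO₃²⁻] = (2s)^2(1.53×10⁻²)
(2s)^2 = 3.39×10⁻¹² / (1.53×10⁻²) = 2.22×10⁻¹⁰
s = 7.44×10⁻⁶ mol L⁻¹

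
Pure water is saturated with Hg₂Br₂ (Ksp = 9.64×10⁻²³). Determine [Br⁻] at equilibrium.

Hg₂Br₂(s) ⇌ Hg₂²⁺(aq) + 2 Br⁻(aq)
With molar solubility s: [Hg₂²⁺] = s, [Br⁻] = 2s.
Ksp = [Hg₂²⁺][Br⁻]^2 = s · (2s)^2 = 4s^3 = 9.64×10⁻²³
s = 2.89×10⁻⁸ mol L⁻¹
[Br⁻] = 2s = 5.78×10⁻⁸ mol L⁻¹

5.78×10⁻⁸ M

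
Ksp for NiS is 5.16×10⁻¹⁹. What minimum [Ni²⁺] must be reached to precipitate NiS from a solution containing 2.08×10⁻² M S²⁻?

Precipitation of each salt begins when its ion product equals Ksp.
NiS(s) ⇌ Ni²⁺(aq) + S²⁻(aq)
Ksp = [Ni²⁺][S²⁻] = [Ni²⁺](2.08×10⁻²)
[Ni²⁺] = 5.16×10⁻¹⁹ / (2.08×10⁻²) = 2.48×10⁻¹⁷
[Ni²⁺] = 2.48×10⁻¹⁷ M

2.48×10⁻¹⁷ M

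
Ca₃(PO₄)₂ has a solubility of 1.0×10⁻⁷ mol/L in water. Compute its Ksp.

Ca₃(PO₄)₂(s) ⇌ 3 Ca²⁺(aq) + 2 PO₄³⁻(aq)
Call the molar solubility s, so that [Ca²⁺] = 3s and [PO₄³⁻] = 2s.
Ksp = [Ca²⁺]^3[PO₄³⁻]^2 = (3s)^3 · (2s)^2 = 108s^5
Ksp = 108 × (1.0×10⁻⁷)^5 = 1.1×10⁻³³

Ksp = 1.1×10⁻³³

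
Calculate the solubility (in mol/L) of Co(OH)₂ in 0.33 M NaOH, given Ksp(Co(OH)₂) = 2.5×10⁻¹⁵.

Co(OH)₂(s) ⇌ Co²⁺(aq) + 2 OH⁻(aq)
With OH⁻ already at 0.33 M and s small, take [OH⁻] ≈ 0.33 M and [Co²⁺] = s.
Ksp = [Co²⁺][OH⁻]^2 = s(0.33)^2
s = 2.5×10⁻¹⁵ / (0.33)^2 = 2.3×10⁻¹⁴
s = 2.3×10⁻¹⁴ M

2.3×10⁻¹⁴ M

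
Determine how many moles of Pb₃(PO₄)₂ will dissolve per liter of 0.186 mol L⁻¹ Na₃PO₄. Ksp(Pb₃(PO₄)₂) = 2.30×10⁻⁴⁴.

Pb₃(PO₄)₂(s) ⇌ 3 Pb²⁺(aq) + 2 PO₄³⁻(aq)
PO₄³⁻ is already present at 0.186 mol L⁻¹. If s mol/L of Pb₃(PO₄)₂ dissolves, [Pb²⁺] = 3s while [PO₄³⁻] ≈ 0.186 mol L⁻¹.
Ksp = [Pb²⁺]^3[PO₄³⁻]^2 = (3s)^3(0.186)^2
(3s)^3 = 2.30×10⁻⁴⁴ / (0.186)^2 = 6.65×10⁻⁴³
s = 2.91×10⁻¹⁵ mol L⁻¹

2.91×10⁻¹⁵ M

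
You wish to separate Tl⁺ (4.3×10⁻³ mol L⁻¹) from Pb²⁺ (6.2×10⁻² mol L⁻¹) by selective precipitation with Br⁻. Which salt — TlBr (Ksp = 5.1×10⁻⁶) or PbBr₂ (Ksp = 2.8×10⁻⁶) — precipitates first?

TlBr

Each salt precipitates once Q = Ksp for that salt.
For TlBr: [Br⁻] = (Ksp/[Tl⁺]) = 1.2×10⁻³ mol L⁻¹
For PbBr₂: [Br⁻] = (Ksp/[Pb²⁺])^(1/2) = 6.7×10⁻³ mol L⁻¹
Since TlBr needs less Br⁻ to reach saturation, it precipitates first.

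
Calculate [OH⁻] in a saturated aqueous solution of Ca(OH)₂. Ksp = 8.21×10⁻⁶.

2.54×10⁻² M

Ca(OH)₂(s) ⇌ Ca²⁺(aq) + 2 OH⁻(aq)
Call the molar solubility s, so that [Ca²⁺] = s and [OH⁻] = 2s.
Ksp = [Ca²⁺][OH⁻]^2 = s · (2s)^2 = 4s^3 = 8.21×10⁻⁶
s = 1.27×10⁻² mol/L
[OH⁻] = 2s = 2.54×10⁻² mol/L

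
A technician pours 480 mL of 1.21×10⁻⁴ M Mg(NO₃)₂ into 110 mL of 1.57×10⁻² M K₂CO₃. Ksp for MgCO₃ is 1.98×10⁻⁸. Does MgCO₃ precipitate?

Yes

After mixing, V = 480 mL + 110 mL = 590 mL.
[Mg²⁺] = (1.21×10⁻⁴)(480)/590 = 9.84×10⁻⁵ M
[CO₃²⁻] = (1.57×10⁻²)(110)/590 = 2.93×10⁻³ M
Q = [Mg²⁺][CO₃²⁻] = 2.88×10⁻⁷
Since Q (2.88×10⁻⁷) exceeds Ksp (1.98×10⁻⁸), MgCO₃ will precipitate.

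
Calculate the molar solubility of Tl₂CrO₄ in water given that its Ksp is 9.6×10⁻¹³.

6.2×10⁻⁵ M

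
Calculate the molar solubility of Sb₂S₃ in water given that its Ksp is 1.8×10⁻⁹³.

Sb₂S₃(s) ⇌ 2 Sb³⁺(aq) + 3 S²⁻(aq)
For each mole of Sb₂S₃ that dissolves per liter, [Sb³⁺] = 2s and [S²⁻] = 3s; let s denote this solubility.
Ksp = [Sb³⁺]^2[S²⁻]^3 = (2s)^2 · (3s)^3 = 108s^5
108s^5 = 1.8×10⁻⁹³  ⇒  s^5 = 1.7×10⁻⁹⁵
s = 1.1×10⁻¹⁹ mol L⁻¹

1.1×10⁻¹⁹ M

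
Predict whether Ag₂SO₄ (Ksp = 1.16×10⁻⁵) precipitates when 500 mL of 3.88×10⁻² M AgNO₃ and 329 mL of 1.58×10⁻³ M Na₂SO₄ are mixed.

No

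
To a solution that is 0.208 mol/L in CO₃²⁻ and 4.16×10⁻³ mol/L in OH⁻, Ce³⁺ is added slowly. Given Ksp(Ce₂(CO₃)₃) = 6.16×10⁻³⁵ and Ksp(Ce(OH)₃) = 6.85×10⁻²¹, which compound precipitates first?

The threshold for precipitation is Q = Ksp.
For Ce₂(CO₃)₃: [Ce³⁺] = (Ksp/[CO₃²⁻]^3)^(1/2) = 8.27×10⁻¹⁷ mol/L
For Ce(OH)₃: [Ce³⁺] = (Ksp/[OH⁻]^3) = 9.52×10⁻¹⁴ mol/L
Since Ce₂(CO₃)₃ needs less Ce³⁺ to reach saturation, it precipitates first.

Ce₂(CO₃)₃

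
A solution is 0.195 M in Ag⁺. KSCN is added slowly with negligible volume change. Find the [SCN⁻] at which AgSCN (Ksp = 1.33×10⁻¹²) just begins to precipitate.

A salt starts to precipitate once the ion product Q reaches its Ksp.
AgSCN(s) ⇌ Ag⁺(aq) + SCN⁻(aq)
Ksp = [Ag⁺][SCN⁻] = [SCN⁻](0.195)
[SCN⁻] = 1.33×10⁻¹² / (0.195) = 6.82×10⁻¹²
[SCN⁻] = 6.82×10⁻¹² M

6.82×10⁻¹² M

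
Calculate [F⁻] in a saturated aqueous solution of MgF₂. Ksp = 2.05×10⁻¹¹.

3.45×10⁻⁴ M

MgF₂(s) ⇌ Mg²⁺(aq) + 2 F⁻(aq)
Let s be the molar solubility. Then [Mg²⁺] = s and [F⁻] = 2s.
Ksp = [Mg²⁺][F⁻]^2 = s · (2s)^2 = 4s^3 = 2.05×10⁻¹¹
s = 1.72×10⁻⁴ mol/L
[F⁻] = 2s = 3.45×10⁻⁴ mol/L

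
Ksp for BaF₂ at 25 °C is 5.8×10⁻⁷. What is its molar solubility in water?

BaF₂(s) ⇌ Ba²⁺(aq) + 2 F⁻(aq)
If s mol/L of BaF₂ dissolves, [Ba²⁺] = s and [F⁻] = 2s.
Ksp = [Ba²⁺][F⁻]^2 = s · (2s)^2 = 4s^3
4s^3 = 5.8×10⁻⁷  ⇒  s^3 = 1.5×10⁻⁷
Taking the 3rd root, s = 5.3×10⁻³ M.

5.3×10⁻³ M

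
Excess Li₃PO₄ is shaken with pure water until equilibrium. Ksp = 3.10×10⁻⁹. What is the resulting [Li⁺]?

9.82×10⁻³ M

Li₃PO₄(s) ⇌ 3 Li⁺(aq) + PO₄³⁻(aq)
Call the molar solubility s, so that [Li⁺] = 3s and [PO₄³⁻] = s.
Ksp = [Li⁺]^3[PO₄³⁻] = (3s)^3 · s = 27s^4 = 3.10×10⁻⁹
s = 3.27×10⁻³ M
[Li⁺] = 3s = 9.82×10⁻³ M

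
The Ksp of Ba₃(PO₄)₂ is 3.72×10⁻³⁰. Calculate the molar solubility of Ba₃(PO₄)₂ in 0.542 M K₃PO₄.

7.77×10⁻¹¹ M

Ba₃(PO₄)₂(s) ⇌ 3 Ba²⁺(aq) + 2 PO₄³⁻(aq)
Let s be the solubility of Ba₃(PO₄)₂ here. The common ion gives [PO₄³⁻] ≈ 0.542 M, and [Ba²⁺] = 3s.
Ksp = [Ba²⁺]^3[PO₄³⁻]^2 = (3s)^3(0.542)^2
(3s)^3 = 3.72×10⁻³⁰ / (0.542)^2 = 1.27×10⁻²⁹
s = 7.77×10⁻¹¹ M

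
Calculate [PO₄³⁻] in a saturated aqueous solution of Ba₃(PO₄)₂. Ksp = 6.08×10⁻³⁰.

1.12×10⁻⁶ M

Ba₃(PO₄)₂(s) ⇌ 3 Ba²⁺(aq) + 2 PO₄³⁻(aq)
If s mol/L of Ba₃(PO₄)₂ dissolves, [Ba²⁺] = 3s and [PO₄³⁻] = 2s.
Ksp = [Ba²⁺]^3[PO₄³⁻]^2 = (3s)^3 · (2s)^2 = 108s^5 = 6.08×10⁻³⁰
s = 5.62×10⁻⁷ mol L⁻¹
[PO₄³⁻] = 2s = 1.12×10⁻⁶ mol L⁻¹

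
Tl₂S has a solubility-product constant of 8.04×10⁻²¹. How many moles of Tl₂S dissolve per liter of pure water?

Tl₂S(s) ⇌ 2 Tl⁺(aq) + S²⁻(aq)
If s mol/L of Tl₂S dissolves, [Tl⁺] = 2s and [S²⁻] = s.
Ksp = [Tl⁺]^2[S²⁻] = (2s)^2 · s = 4s^3
4s^3 = 8.04×10⁻²¹  ⇒  s^3 = 2.01×10⁻²¹
Taking the 3rd root, s = 1.26×10⁻⁷ mol L⁻¹.

1.26×10⁻⁷ M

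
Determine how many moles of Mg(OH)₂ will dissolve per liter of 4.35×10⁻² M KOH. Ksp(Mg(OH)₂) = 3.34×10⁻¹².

1.77×10⁻⁹ M

Mg(OH)₂(s) ⇌ Mg²⁺(aq) + 2 OH⁻(aq)
With OH⁻ already at 4.35×10⁻² M and s small, take [OH⁻] ≈ 4.35×10⁻² M and [Mg²⁺] = s.
Ksp = [Mg²⁺][OH⁻]^2 = s(4.35×10⁻²)^2
s = 3.34×10⁻¹² / (4.35×10⁻²)^2 = 1.77×10⁻⁹
s = 1.77×10⁻⁹ M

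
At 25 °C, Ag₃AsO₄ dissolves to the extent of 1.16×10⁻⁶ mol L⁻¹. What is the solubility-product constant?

Ag₃AsO₄(s) ⇌ 3 Ag⁺(aq) + AsO₄³⁻(aq)
Call the molar solubility s, so that [Ag⁺] = 3s and [AsO₄³⁻] = s.
Ksp = [Ag⁺]^3[AsO₄³⁻] = (3s)^3 · s = 27s^4
Ksp = 27 × (1.16×10⁻⁶)^4 = 4.89×10⁻²³

Ksp = 4.89×10⁻²³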